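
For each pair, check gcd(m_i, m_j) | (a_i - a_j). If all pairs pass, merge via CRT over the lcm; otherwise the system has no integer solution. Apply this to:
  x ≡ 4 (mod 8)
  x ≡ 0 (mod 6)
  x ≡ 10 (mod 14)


Moduli 8, 6, 14 are not pairwise coprime, so CRT works modulo lcm(m_i) when all pairwise compatibility conditions hold.
Pairwise compatibility: gcd(m_i, m_j) must divide a_i - a_j for every pair.
Merge one congruence at a time:
  Start: x ≡ 4 (mod 8).
  Combine with x ≡ 0 (mod 6): gcd(8, 6) = 2; 0 - 4 = -4, which IS divisible by 2, so compatible.
    Write x = 4 + 8·t and substitute into x ≡ 0 (mod 6): 8·t ≡ 0 − 4 = -4 (mod 6).
    Divide the congruence (and modulus) by g = 2: 4·t ≡ -2 (mod 3).
    Reduce coefficients mod 3: 1·t ≡ 1 (mod 3).
    So t ≡ 1 (mod 3).
    Then x = 4 + 8·1 = 12, valid modulo lcm(8, 6) = 24: x ≡ 12 (mod 24).
  Combine with x ≡ 10 (mod 14): gcd(24, 14) = 2; 10 - 12 = -2, which IS divisible by 2, so compatible.
    Write x = 12 + 24·t and substitute into x ≡ 10 (mod 14): 24·t ≡ 10 − 12 = -2 (mod 14).
    Divide the congruence (and modulus) by g = 2: 12·t ≡ -1 (mod 7).
    Reduce coefficients mod 7: 5·t ≡ 6 (mod 7).
    The inverse of 5 mod 7 is 3 (since 5·3 = 15 = 2·7 + 1), so t ≡ 3·6 = 18 ≡ 4 (mod 7).
    Then x = 12 + 24·4 = 108, valid modulo lcm(24, 14) = 168: x ≡ 108 (mod 168).
Verify: 108 mod 8 = 4, 108 mod 6 = 0, 108 mod 14 = 10.

x ≡ 108 (mod 168).


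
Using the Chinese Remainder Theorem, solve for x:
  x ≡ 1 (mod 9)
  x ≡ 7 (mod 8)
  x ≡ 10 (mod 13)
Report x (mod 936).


Moduli 9, 8, 13 are pairwise coprime; by CRT there is a unique solution modulo M = 9 · 8 · 13 = 936.
Solve pairwise, accumulating the modulus:
  Start with x ≡ 1 (mod 9).
  Combine with x ≡ 7 (mod 8): since gcd(9, 8) = 1, we get a unique residue mod 72.
    Write x = 1 + 9·t and substitute into x ≡ 7 (mod 8): 9·t ≡ 7 − 1 = 6 (mod 8).
    Reduce coefficients mod 8: 1·t ≡ 6 (mod 8).
    So t ≡ 6 (mod 8).
    Then x = 1 + 9·6 = 55, valid modulo lcm(9, 8) = 72: x ≡ 55 (mod 72).
  Combine with x ≡ 10 (mod 13): since gcd(72, 13) = 1, we get a unique residue mod 936.
    Write x = 55 + 72·t and substitute into x ≡ 10 (mod 13): 72·t ≡ 10 − 55 = -45 (mod 13).
    Reduce coefficients mod 13: 7·t ≡ 7 (mod 13).
    The inverse of 7 mod 13 is 2 (since 7·2 = 14 = 1·13 + 1), so t ≡ 2·7 = 14 ≡ 1 (mod 13).
    Then x = 55 + 72·1 = 127, valid modulo lcm(72, 13) = 936: x ≡ 127 (mod 936).
Verify: 127 mod 9 = 1 ✓, 127 mod 8 = 7 ✓, 127 mod 13 = 10 ✓.

x ≡ 127 (mod 936).


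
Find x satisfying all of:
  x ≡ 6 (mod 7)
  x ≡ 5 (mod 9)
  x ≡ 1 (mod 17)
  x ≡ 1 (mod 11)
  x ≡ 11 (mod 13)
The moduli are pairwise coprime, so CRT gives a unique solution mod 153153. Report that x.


Product of moduli M = 7 · 9 · 17 · 11 · 13 = 153153.
Merge one congruence at a time:
  Start: x ≡ 6 (mod 7).
  Combine with x ≡ 5 (mod 9); new modulus lcm = 63.
    Write x = 6 + 7·t and substitute into x ≡ 5 (mod 9): 7·t ≡ 5 − 6 = -1 (mod 9).
    Reduce coefficients mod 9: 7·t ≡ 8 (mod 9).
    The inverse of 7 mod 9 is 4 (since 7·4 = 28 = 3·9 + 1), so t ≡ 4·8 = 32 ≡ 5 (mod 9).
    Then x = 6 + 7·5 = 41, valid modulo lcm(7, 9) = 63: x ≡ 41 (mod 63).
  Combine with x ≡ 1 (mod 17); new modulus lcm = 1071.
    Write x = 41 + 63·t and substitute into x ≡ 1 (mod 17): 63·t ≡ 1 − 41 = -40 (mod 17).
    Reduce coefficients mod 17: 12·t ≡ 11 (mod 17).
    The inverse of 12 mod 17 is 10 (since 12·10 = 120 = 7·17 + 1), so t ≡ 10·11 = 110 ≡ 8 (mod 17).
    Then x = 41 + 63·8 = 545, valid modulo lcm(63, 17) = 1071: x ≡ 545 (mod 1071).
  Combine with x ≡ 1 (mod 11); new modulus lcm = 11781.
    Write x = 545 + 1071·t and substitute into x ≡ 1 (mod 11): 1071·t ≡ 1 − 545 = -544 (mod 11).
    Reduce coefficients mod 11: 4·t ≡ 6 (mod 11).
    The inverse of 4 mod 11 is 3 (since 4·3 = 12 = 1·11 + 1), so t ≡ 3·6 = 18 ≡ 7 (mod 11).
    Then x = 545 + 1071·7 = 8042, valid modulo lcm(1071, 11) = 11781: x ≡ 8042 (mod 11781).
  Combine with x ≡ 11 (mod 13); new modulus lcm = 153153.
    Write x = 8042 + 11781·t and substitute into x ≡ 11 (mod 13): 11781·t ≡ 11 − 8042 = -8031 (mod 13).
    Reduce coefficients mod 13: 3·t ≡ 3 (mod 13).
    The inverse of 3 mod 13 is 9 (since 3·9 = 27 = 2·13 + 1), so t ≡ 9·3 = 27 ≡ 1 (mod 13).
    Then x = 8042 + 11781·1 = 19823, valid modulo lcm(11781, 13) = 153153: x ≡ 19823 (mod 153153).
Verify against each original: 19823 mod 7 = 6, 19823 mod 9 = 5, 19823 mod 17 = 1, 19823 mod 11 = 1, 19823 mod 13 = 11.

x ≡ 19823 (mod 153153).


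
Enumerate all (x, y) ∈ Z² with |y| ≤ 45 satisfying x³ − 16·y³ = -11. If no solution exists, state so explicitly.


The equation is x³ - 16y³ = -11. For fixed y, x³ = 16·y³ − 11, so a solution requires the RHS to be a perfect cube.
Strategy: iterate y from -45 to 45, compute RHS = 16·y³ − 11, and check whether it is a (positive or negative) perfect cube.
Check small values of y:
  y = 0: RHS = -11 is not a perfect cube.
  y = 1: RHS = 5 is not a perfect cube.
  y = -1: RHS = -27 = (-3)³ ⇒ x = -3 works.
  y = 2: RHS = 117 is not a perfect cube.
  y = -2: RHS = -139 is not a perfect cube.
  y = 3: RHS = 421 is not a perfect cube.
  y = -3: RHS = -443 is not a perfect cube.
Continuing the search up to |y| = 45 finds no further solutions beyond those listed.
Collected solutions: (-3, -1).

Solutions (with |y| ≤ 45): (-3, -1).


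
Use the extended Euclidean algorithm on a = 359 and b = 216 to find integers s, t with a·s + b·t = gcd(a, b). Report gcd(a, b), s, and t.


Euclidean algorithm on (359, 216) — divide until remainder is 0:
  359 = 1 · 216 + 143
  216 = 1 · 143 + 73
  143 = 1 · 73 + 70
  73 = 1 · 70 + 3
  70 = 23 · 3 + 1
  3 = 3 · 1 + 0
gcd(359, 216) = 1.
Track Bezout coefficients alongside the remainders: start with r₀ = 359 = a·1 + b·0 (s = 1, t = 0) and r₁ = 216 = a·0 + b·1 (s = 0, t = 1); each new remainder r_{k+1} = r_{k-1} − q_k·r_k inherits s_{k+1} = s_{k-1} − q_k·s_k, t_{k+1} = t_{k-1} − q_k·t_k, so r_k = a·s_k + b·t_k at every step:
  q = 1: r = 143, s = 1 − 1·0 = 1, t = 0 − 1·1 = -1  (check: 359·1 + 216·(-1) = 143)
  q = 1: r = 73, s = 0 − 1·1 = -1, t = 1 − 1·(-1) = 2  (check: 359·(-1) + 216·2 = 73)
  q = 1: r = 70, s = 1 − 1·(-1) = 2, t = -1 − 1·2 = -3  (check: 359·2 + 216·(-3) = 70)
  q = 1: r = 3, s = -1 − 1·2 = -3, t = 2 − 1·(-3) = 5  (check: 359·(-3) + 216·5 = 3)
  q = 23: r = 1, s = 2 − 23·(-3) = 71, t = -3 − 23·5 = -118  (check: 359·71 + 216·(-118) = 1)
The row with r = 1 (the gcd) gives the Bezout coefficients s = 71, t = -118.
Result: 359 · (71) + 216 · (-118) = 1.

gcd(359, 216) = 1; s = 71, t = -118 (check: 359·71 + 216·(-118) = 1).


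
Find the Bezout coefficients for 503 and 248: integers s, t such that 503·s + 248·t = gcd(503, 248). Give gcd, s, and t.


Euclidean algorithm on (503, 248) — divide until remainder is 0:
  503 = 2 · 248 + 7
  248 = 35 · 7 + 3
  7 = 2 · 3 + 1
  3 = 3 · 1 + 0
gcd(503, 248) = 1.
Track Bezout coefficients alongside the remainders: start with r₀ = 503 = a·1 + b·0 (s = 1, t = 0) and r₁ = 248 = a·0 + b·1 (s = 0, t = 1); each new remainder r_{k+1} = r_{k-1} − q_k·r_k inherits s_{k+1} = s_{k-1} − q_k·s_k, t_{k+1} = t_{k-1} − q_k·t_k, so r_k = a·s_k + b·t_k at every step:
  q = 2: r = 7, s = 1 − 2·0 = 1, t = 0 − 2·1 = -2  (check: 503·1 + 248·(-2) = 7)
  q = 35: r = 3, s = 0 − 35·1 = -35, t = 1 − 35·(-2) = 71  (check: 503·(-35) + 248·71 = 3)
  q = 2: r = 1, s = 1 − 2·(-35) = 71, t = -2 − 2·71 = -144  (check: 503·71 + 248·(-144) = 1)
The row with r = 1 (the gcd) gives the Bezout coefficients s = 71, t = -144.
Result: 503 · (71) + 248 · (-144) = 1.

gcd(503, 248) = 1; s = 71, t = -144 (check: 503·71 + 248·(-144) = 1).


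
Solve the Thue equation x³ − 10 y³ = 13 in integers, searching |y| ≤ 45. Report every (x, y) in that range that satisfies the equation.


The equation is x³ - 10y³ = 13. For fixed y, x³ = 10·y³ + 13, so a solution requires the RHS to be a perfect cube.
Strategy: iterate y from -45 to 45, compute RHS = 10·y³ + 13, and check whether it is a (positive or negative) perfect cube.
Check small values of y:
  y = 0: RHS = 13 is not a perfect cube.
  y = 1: RHS = 23 is not a perfect cube.
  y = -1: RHS = 3 is not a perfect cube.
  y = 2: RHS = 93 is not a perfect cube.
  y = -2: RHS = -67 is not a perfect cube.
  y = 3: RHS = 283 is not a perfect cube.
  y = -3: RHS = -257 is not a perfect cube.
Continuing the search up to |y| = 45 finds no solutions either.
No (x, y) in the scanned range satisfies the equation.

No integer solutions with |y| ≤ 45.


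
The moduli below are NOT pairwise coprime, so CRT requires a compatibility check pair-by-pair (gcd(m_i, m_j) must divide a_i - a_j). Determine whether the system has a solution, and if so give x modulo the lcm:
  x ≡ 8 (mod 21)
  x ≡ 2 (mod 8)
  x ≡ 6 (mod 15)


Moduli 21, 8, 15 are not pairwise coprime, so CRT works modulo lcm(m_i) when all pairwise compatibility conditions hold.
Pairwise compatibility: gcd(m_i, m_j) must divide a_i - a_j for every pair.
Merge one congruence at a time:
  Start: x ≡ 8 (mod 21).
  Combine with x ≡ 2 (mod 8): gcd(21, 8) = 1; 2 - 8 = -6, which IS divisible by 1, so compatible.
    Write x = 8 + 21·t and substitute into x ≡ 2 (mod 8): 21·t ≡ 2 − 8 = -6 (mod 8).
    Reduce coefficients mod 8: 5·t ≡ 2 (mod 8).
    The inverse of 5 mod 8 is 5 (since 5·5 = 25 = 3·8 + 1), so t ≡ 5·2 = 10 ≡ 2 (mod 8).
    Then x = 8 + 21·2 = 50, valid modulo lcm(21, 8) = 168: x ≡ 50 (mod 168).
  Combine with x ≡ 6 (mod 15): gcd(168, 15) = 3, and 6 - 50 = -44 is NOT divisible by 3.
    ⇒ system is inconsistent (no integer solution).

No solution (the system is inconsistent).


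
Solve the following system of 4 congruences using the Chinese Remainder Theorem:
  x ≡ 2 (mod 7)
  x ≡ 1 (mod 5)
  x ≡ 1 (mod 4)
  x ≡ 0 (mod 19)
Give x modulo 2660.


Product of moduli M = 7 · 5 · 4 · 19 = 2660.
Merge one congruence at a time:
  Start: x ≡ 2 (mod 7).
  Combine with x ≡ 1 (mod 5); new modulus lcm = 35.
    Write x = 2 + 7·t and substitute into x ≡ 1 (mod 5): 7·t ≡ 1 − 2 = -1 (mod 5).
    Reduce coefficients mod 5: 2·t ≡ 4 (mod 5).
    The inverse of 2 mod 5 is 3 (since 2·3 = 6 = 1·5 + 1), so t ≡ 3·4 = 12 ≡ 2 (mod 5).
    Then x = 2 + 7·2 = 16, valid modulo lcm(7, 5) = 35: x ≡ 16 (mod 35).
  Combine with x ≡ 1 (mod 4); new modulus lcm = 140.
    Write x = 16 + 35·t and substitute into x ≡ 1 (mod 4): 35·t ≡ 1 − 16 = -15 (mod 4).
    Reduce coefficients mod 4: 3·t ≡ 1 (mod 4).
    The inverse of 3 mod 4 is 3 (since 3·3 = 9 = 2·4 + 1), so t ≡ 3·1 = 3 ≡ 3 (mod 4).
    Then x = 16 + 35·3 = 121, valid modulo lcm(35, 4) = 140: x ≡ 121 (mod 140).
  Combine with x ≡ 0 (mod 19); new modulus lcm = 2660.
    Write x = 121 + 140·t and substitute into x ≡ 0 (mod 19): 140·t ≡ 0 − 121 = -121 (mod 19).
    Reduce coefficients mod 19: 7·t ≡ 12 (mod 19).
    The inverse of 7 mod 19 is 11 (since 7·11 = 77 = 4·19 + 1), so t ≡ 11·12 = 132 ≡ 18 (mod 19).
    Then x = 121 + 140·18 = 2641, valid modulo lcm(140, 19) = 2660: x ≡ 2641 (mod 2660).
Verify against each original: 2641 mod 7 = 2, 2641 mod 5 = 1, 2641 mod 4 = 1, 2641 mod 19 = 0.

x ≡ 2641 (mod 2660).


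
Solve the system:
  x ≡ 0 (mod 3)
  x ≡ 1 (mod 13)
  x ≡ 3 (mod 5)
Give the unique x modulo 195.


Moduli 3, 13, 5 are pairwise coprime; by CRT there is a unique solution modulo M = 3 · 13 · 5 = 195.
Solve pairwise, accumulating the modulus:
  Start with x ≡ 0 (mod 3).
  Combine with x ≡ 1 (mod 13): since gcd(3, 13) = 1, we get a unique residue mod 39.
    Write x = 0 + 3·t and substitute into x ≡ 1 (mod 13): 3·t ≡ 1 − 0 = 1 (mod 13).
    The inverse of 3 mod 13 is 9 (since 3·9 = 27 = 2·13 + 1), so t ≡ 9·1 = 9 ≡ 9 (mod 13).
    Then x = 0 + 3·9 = 27, valid modulo lcm(3, 13) = 39: x ≡ 27 (mod 39).
  Combine with x ≡ 3 (mod 5): since gcd(39, 5) = 1, we get a unique residue mod 195.
    Write x = 27 + 39·t and substitute into x ≡ 3 (mod 5): 39·t ≡ 3 − 27 = -24 (mod 5).
    Reduce coefficients mod 5: 4·t ≡ 1 (mod 5).
    The inverse of 4 mod 5 is 4 (since 4·4 = 16 = 3·5 + 1), so t ≡ 4·1 = 4 ≡ 4 (mod 5).
    Then x = 27 + 39·4 = 183, valid modulo lcm(39, 5) = 195: x ≡ 183 (mod 195).
Verify: 183 mod 3 = 0 ✓, 183 mod 13 = 1 ✓, 183 mod 5 = 3 ✓.

x ≡ 183 (mod 195).


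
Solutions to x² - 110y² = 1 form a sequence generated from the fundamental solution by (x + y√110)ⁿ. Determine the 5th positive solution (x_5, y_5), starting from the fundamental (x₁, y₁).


Step 1: Find the fundamental solution (x₁, y₁) of x² - 110y² = 1.
  Expand √110 as a continued fraction. a₀ = ⌊√110⌋ = 10; iterate m_{k+1} = d_k·a_k − m_k, d_{k+1} = (110 − m_{k+1}²)/d_k, a_{k+1} = ⌊(a₀ + m_{k+1})/d_{k+1}⌋ (starting m₀ = 0, d₀ = 1), with convergents p_k = a_k·p_{k-1} + p_{k-2}, q_k = a_k·q_{k-1} + q_{k-2} (p₋₁ = 1, q₋₁ = 0):
  k = 0: a₀ = 10; p₀/q₀ = 10/1; p₀² − 110·q₀² = 100 − 110 = -10.
  k = 1: m = 10, d = 10, a = ⌊(10 + 10)/10⌋ = 2; p/q = (2·10 + 1)/(2·1 + 0) = 21/2; p² − 110·q² = 441 − 440 = 1.
  The first convergent with p² − 110·q² = 1 gives the fundamental solution (x₁, y₁) = (21, 2).
Step 2: Apply the recurrence (x_{n+1}, y_{n+1}) = (x₁x_n + 110y₁y_n, x₁y_n + y₁x_n) repeatedly.
  From (x_1, y_1) = (21, 2): x_2 = 21·21 + 110·2·2 = 881; y_2 = 21·2 + 2·21 = 84.
  From (x_2, y_2) = (881, 84): x_3 = 21·881 + 110·2·84 = 36981; y_3 = 21·84 + 2·881 = 3526.
  From (x_3, y_3) = (36981, 3526): x_4 = 21·36981 + 110·2·3526 = 1552321; y_4 = 21·3526 + 2·36981 = 148008.
  From (x_4, y_4) = (1552321, 148008): x_5 = 21·1552321 + 110·2·148008 = 65160501; y_5 = 21·148008 + 2·1552321 = 6212810.
Step 3: Verify x_5² - 110·y_5² = 4245890890571001 - 4245890890571000 = 1 (should be 1). ✓

(x_1, y_1) = (21, 2); (x_5, y_5) = (65160501, 6212810).


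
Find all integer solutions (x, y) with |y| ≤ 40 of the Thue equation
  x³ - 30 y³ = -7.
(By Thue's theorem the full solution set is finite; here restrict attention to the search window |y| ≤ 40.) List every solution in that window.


The equation is x³ - 30y³ = -7. For fixed y, x³ = 30·y³ − 7, so a solution requires the RHS to be a perfect cube.
Strategy: iterate y from -40 to 40, compute RHS = 30·y³ − 7, and check whether it is a (positive or negative) perfect cube.
Check small values of y:
  y = 0: RHS = -7 is not a perfect cube.
  y = 1: RHS = 23 is not a perfect cube.
  y = -1: RHS = -37 is not a perfect cube.
  y = 2: RHS = 233 is not a perfect cube.
  y = -2: RHS = -247 is not a perfect cube.
  y = 3: RHS = 803 is not a perfect cube.
  y = -3: RHS = -817 is not a perfect cube.
Continuing the search up to |y| = 40 finds no solutions either.
No (x, y) in the scanned range satisfies the equation.

No integer solutions with |y| ≤ 40.


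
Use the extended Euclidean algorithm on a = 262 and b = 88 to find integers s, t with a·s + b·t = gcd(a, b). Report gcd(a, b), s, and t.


Euclidean algorithm on (262, 88) — divide until remainder is 0:
  262 = 2 · 88 + 86
  88 = 1 · 86 + 2
  86 = 43 · 2 + 0
gcd(262, 88) = 2.
Track Bezout coefficients alongside the remainders: start with r₀ = 262 = a·1 + b·0 (s = 1, t = 0) and r₁ = 88 = a·0 + b·1 (s = 0, t = 1); each new remainder r_{k+1} = r_{k-1} − q_k·r_k inherits s_{k+1} = s_{k-1} − q_k·s_k, t_{k+1} = t_{k-1} − q_k·t_k, so r_k = a·s_k + b·t_k at every step:
  q = 2: r = 86, s = 1 − 2·0 = 1, t = 0 − 2·1 = -2  (check: 262·1 + 88·(-2) = 86)
  q = 1: r = 2, s = 0 − 1·1 = -1, t = 1 − 1·(-2) = 3  (check: 262·(-1) + 88·3 = 2)
The row with r = 2 (the gcd) gives the Bezout coefficients s = -1, t = 3.
Result: 262 · (-1) + 88 · (3) = 2.

gcd(262, 88) = 2; s = -1, t = 3 (check: 262·(-1) + 88·3 = 2).


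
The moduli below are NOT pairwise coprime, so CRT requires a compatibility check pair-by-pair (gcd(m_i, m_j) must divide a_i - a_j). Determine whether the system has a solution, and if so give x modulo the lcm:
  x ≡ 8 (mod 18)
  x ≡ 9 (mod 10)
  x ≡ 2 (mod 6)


Moduli 18, 10, 6 are not pairwise coprime, so CRT works modulo lcm(m_i) when all pairwise compatibility conditions hold.
Pairwise compatibility: gcd(m_i, m_j) must divide a_i - a_j for every pair.
Merge one congruence at a time:
  Start: x ≡ 8 (mod 18).
  Combine with x ≡ 9 (mod 10): gcd(18, 10) = 2, and 9 - 8 = 1 is NOT divisible by 2.
    ⇒ system is inconsistent (no integer solution).

No solution (the system is inconsistent).


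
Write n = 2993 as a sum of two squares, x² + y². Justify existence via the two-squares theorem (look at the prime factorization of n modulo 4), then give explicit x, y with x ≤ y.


Step 1: Factor n = 2993 = 41 · 73.
Step 2: Check the mod-4 condition on each prime factor: 41 ≡ 1 (mod 4), exponent 1; 73 ≡ 1 (mod 4), exponent 1.
All primes ≡ 3 (mod 4) appear to even exponent (or don't appear), so by the two-squares theorem n IS expressible as a sum of two squares.
Step 3: Build a representation. Here n = 41 · 73 is a product of primes ≡ 1 (mod 4). Each prime p ≡ 1 (mod 4) is itself a sum of two squares; find a² by testing p − a² for a perfect square:
  41: 41 − 1² = 40, 41 − 2² = 37, 41 − 3² = 32, 41 − 4² = 25 = 5² ⇒ 41 = 4² + 5².
  73: 73 − 1² = 72, 73 − 2² = 69, 73 − 3² = 64 = 8² ⇒ 73 = 3² + 8².
  Combine using the Brahmagupta–Fibonacci identity (a² + b²)(c² + d²) = (ac − bd)² + (ad + bc)² = (ac + bd)² + (ad − bc)²:
  41 · 73 = 2993: from (4² + 5²)(3² + 8²), take (4·3 − 5·8, 4·8 + 5·3) = (12 − 40, 32 + 15) = (-28, 47); dropping signs (only squares matter) gives (28, 47); check 28² + 47² = 784 + 2209 = 2993 ✓.
Step 4: Order so x ≤ y and verify: 28² + 47² = 784 + 2209 = 2993 = n. ✓

n = 2993 = 28² + 47² (one valid representation with x ≤ y).


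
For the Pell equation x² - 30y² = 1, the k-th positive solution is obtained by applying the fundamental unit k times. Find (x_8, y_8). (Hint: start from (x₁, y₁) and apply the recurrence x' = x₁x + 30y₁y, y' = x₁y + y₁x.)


Step 1: Find the fundamental solution (x₁, y₁) of x² - 30y² = 1.
  Expand √30 as a continued fraction. a₀ = ⌊√30⌋ = 5; iterate m_{k+1} = d_k·a_k − m_k, d_{k+1} = (30 − m_{k+1}²)/d_k, a_{k+1} = ⌊(a₀ + m_{k+1})/d_{k+1}⌋ (starting m₀ = 0, d₀ = 1), with convergents p_k = a_k·p_{k-1} + p_{k-2}, q_k = a_k·q_{k-1} + q_{k-2} (p₋₁ = 1, q₋₁ = 0):
  k = 0: a₀ = 5; p₀/q₀ = 5/1; p₀² − 30·q₀² = 25 − 30 = -5.
  k = 1: m = 5, d = 5, a = ⌊(5 + 5)/5⌋ = 2; p/q = (2·5 + 1)/(2·1 + 0) = 11/2; p² − 30·q² = 121 − 120 = 1.
  The first convergent with p² − 30·q² = 1 gives the fundamental solution (x₁, y₁) = (11, 2).
Step 2: Apply the recurrence (x_{n+1}, y_{n+1}) = (x₁x_n + 30y₁y_n, x₁y_n + y₁x_n) repeatedly.
  From (x_1, y_1) = (11, 2): x_2 = 11·11 + 30·2·2 = 241; y_2 = 11·2 + 2·11 = 44.
  From (x_2, y_2) = (241, 44): x_3 = 11·241 + 30·2·44 = 5291; y_3 = 11·44 + 2·241 = 966.
  From (x_3, y_3) = (5291, 966): x_4 = 11·5291 + 30·2·966 = 116161; y_4 = 11·966 + 2·5291 = 21208.
  From (x_4, y_4) = (116161, 21208): x_5 = 11·116161 + 30·2·21208 = 2550251; y_5 = 11·21208 + 2·116161 = 465610.
  From (x_5, y_5) = (2550251, 465610): x_6 = 11·2550251 + 30·2·465610 = 55989361; y_6 = 11·465610 + 2·2550251 = 10222212.
  From (x_6, y_6) = (55989361, 10222212): x_7 = 11·55989361 + 30·2·10222212 = 1229215691; y_7 = 11·10222212 + 2·55989361 = 224423054.
  From (x_7, y_7) = (1229215691, 224423054): x_8 = 11·1229215691 + 30·2·224423054 = 26986755841; y_8 = 11·224423054 + 2·1229215691 = 4927084976.
Step 3: Verify x_8² - 30·y_8² = 728284990821747617281 - 728284990821747617280 = 1 (should be 1). ✓

(x_1, y_1) = (11, 2); (x_8, y_8) = (26986755841, 4927084976).


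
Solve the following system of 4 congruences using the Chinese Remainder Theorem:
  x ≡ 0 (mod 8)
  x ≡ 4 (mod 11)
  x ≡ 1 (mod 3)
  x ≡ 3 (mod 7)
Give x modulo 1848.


Product of moduli M = 8 · 11 · 3 · 7 = 1848.
Merge one congruence at a time:
  Start: x ≡ 0 (mod 8).
  Combine with x ≡ 4 (mod 11); new modulus lcm = 88.
    Write x = 0 + 8·t and substitute into x ≡ 4 (mod 11): 8·t ≡ 4 − 0 = 4 (mod 11).
    The inverse of 8 mod 11 is 7 (since 8·7 = 56 = 5·11 + 1), so t ≡ 7·4 = 28 ≡ 6 (mod 11).
    Then x = 0 + 8·6 = 48, valid modulo lcm(8, 11) = 88: x ≡ 48 (mod 88).
  Combine with x ≡ 1 (mod 3); new modulus lcm = 264.
    Write x = 48 + 88·t and substitute into x ≡ 1 (mod 3): 88·t ≡ 1 − 48 = -47 (mod 3).
    Reduce coefficients mod 3: 1·t ≡ 1 (mod 3).
    So t ≡ 1 (mod 3).
    Then x = 48 + 88·1 = 136, valid modulo lcm(88, 3) = 264: x ≡ 136 (mod 264).
  Combine with x ≡ 3 (mod 7); new modulus lcm = 1848.
    Write x = 136 + 264·t and substitute into x ≡ 3 (mod 7): 264·t ≡ 3 − 136 = -133 (mod 7).
    Reduce coefficients mod 7: 5·t ≡ 0 (mod 7).
    The inverse of 5 mod 7 is 3 (since 5·3 = 15 = 2·7 + 1), so t ≡ 3·0 = 0 ≡ 0 (mod 7).
    Then x = 136 + 264·0 = 136, valid modulo lcm(264, 7) = 1848: x ≡ 136 (mod 1848).
Verify against each original: 136 mod 8 = 0, 136 mod 11 = 4, 136 mod 3 = 1, 136 mod 7 = 3.

x ≡ 136 (mod 1848).


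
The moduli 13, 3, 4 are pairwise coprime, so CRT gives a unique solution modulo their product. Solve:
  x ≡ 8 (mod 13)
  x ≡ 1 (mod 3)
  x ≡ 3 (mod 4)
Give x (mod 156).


Moduli 13, 3, 4 are pairwise coprime; by CRT there is a unique solution modulo M = 13 · 3 · 4 = 156.
Solve pairwise, accumulating the modulus:
  Start with x ≡ 8 (mod 13).
  Combine with x ≡ 1 (mod 3): since gcd(13, 3) = 1, we get a unique residue mod 39.
    Write x = 8 + 13·t and substitute into x ≡ 1 (mod 3): 13·t ≡ 1 − 8 = -7 (mod 3).
    Reduce coefficients mod 3: 1·t ≡ 2 (mod 3).
    So t ≡ 2 (mod 3).
    Then x = 8 + 13·2 = 34, valid modulo lcm(13, 3) = 39: x ≡ 34 (mod 39).
  Combine with x ≡ 3 (mod 4): since gcd(39, 4) = 1, we get a unique residue mod 156.
    Write x = 34 + 39·t and substitute into x ≡ 3 (mod 4): 39·t ≡ 3 − 34 = -31 (mod 4).
    Reduce coefficients mod 4: 3·t ≡ 1 (mod 4).
    The inverse of 3 mod 4 is 3 (since 3·3 = 9 = 2·4 + 1), so t ≡ 3·1 = 3 ≡ 3 (mod 4).
    Then x = 34 + 39·3 = 151, valid modulo lcm(39, 4) = 156: x ≡ 151 (mod 156).
Verify: 151 mod 13 = 8 ✓, 151 mod 3 = 1 ✓, 151 mod 4 = 3 ✓.

x ≡ 151 (mod 156).


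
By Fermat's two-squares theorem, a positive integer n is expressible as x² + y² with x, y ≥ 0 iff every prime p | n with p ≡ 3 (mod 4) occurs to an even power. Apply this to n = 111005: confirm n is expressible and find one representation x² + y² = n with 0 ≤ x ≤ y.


Step 1: Factor n = 111005 = 5 · 149^2.
Step 2: Check the mod-4 condition on each prime factor: 5 ≡ 1 (mod 4), exponent 1; 149 ≡ 1 (mod 4), exponent 2.
All primes ≡ 3 (mod 4) appear to even exponent (or don't appear), so by the two-squares theorem n IS expressible as a sum of two squares.
Step 3: Build a representation. Here n = 5 · 149 · 149 is a product of primes ≡ 1 (mod 4). Each prime p ≡ 1 (mod 4) is itself a sum of two squares; find a² by testing p − a² for a perfect square:
  5: 5 − 1² = 4 = 2² ⇒ 5 = 1² + 2².
  149: 149 − 1² = 148, 149 − 2² = 145, 149 − 3² = 140, 149 − 4² = 133, 149 − 5² = 124, 149 − 6² = 113, 149 − 7² = 100 = 10² ⇒ 149 = 7² + 10².
  Combine using the Brahmagupta–Fibonacci identity (a² + b²)(c² + d²) = (ac − bd)² + (ad + bc)² = (ac + bd)² + (ad − bc)²:
  5 · 149 = 745: from (1² + 2²)(7² + 10²), take (1·7 − 2·10, 1·10 + 2·7) = (7 − 20, 10 + 14) = (-13, 24); dropping signs (only squares matter) gives (13, 24); check 13² + 24² = 169 + 576 = 745 ✓.
  745 · 149 = 111005: from (13² + 24²)(7² + 10²), take (13·7 − 24·10, 13·10 + 24·7) = (91 − 240, 130 + 168) = (-149, 298); dropping signs (only squares matter) gives (149, 298); check 149² + 298² = 22201 + 88804 = 111005 ✓.
Step 4: Order so x ≤ y and verify: 149² + 298² = 22201 + 88804 = 111005 = n. ✓

n = 111005 = 149² + 298² (one valid representation with x ≤ y).


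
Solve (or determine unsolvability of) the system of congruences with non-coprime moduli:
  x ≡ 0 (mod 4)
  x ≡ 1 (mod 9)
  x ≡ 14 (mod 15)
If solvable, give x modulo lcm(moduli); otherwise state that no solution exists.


Moduli 4, 9, 15 are not pairwise coprime, so CRT works modulo lcm(m_i) when all pairwise compatibility conditions hold.
Pairwise compatibility: gcd(m_i, m_j) must divide a_i - a_j for every pair.
Merge one congruence at a time:
  Start: x ≡ 0 (mod 4).
  Combine with x ≡ 1 (mod 9): gcd(4, 9) = 1; 1 - 0 = 1, which IS divisible by 1, so compatible.
    Write x = 0 + 4·t and substitute into x ≡ 1 (mod 9): 4·t ≡ 1 − 0 = 1 (mod 9).
    The inverse of 4 mod 9 is 7 (since 4·7 = 28 = 3·9 + 1), so t ≡ 7·1 = 7 ≡ 7 (mod 9).
    Then x = 0 + 4·7 = 28, valid modulo lcm(4, 9) = 36: x ≡ 28 (mod 36).
  Combine with x ≡ 14 (mod 15): gcd(36, 15) = 3, and 14 - 28 = -14 is NOT divisible by 3.
    ⇒ system is inconsistent (no integer solution).

No solution (the system is inconsistent).


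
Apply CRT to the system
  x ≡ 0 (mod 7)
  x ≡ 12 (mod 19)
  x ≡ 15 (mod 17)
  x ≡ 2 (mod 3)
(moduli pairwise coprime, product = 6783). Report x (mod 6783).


Product of moduli M = 7 · 19 · 17 · 3 = 6783.
Merge one congruence at a time:
  Start: x ≡ 0 (mod 7).
  Combine with x ≡ 12 (mod 19); new modulus lcm = 133.
    Write x = 0 + 7·t and substitute into x ≡ 12 (mod 19): 7·t ≡ 12 − 0 = 12 (mod 19).
    The inverse of 7 mod 19 is 11 (since 7·11 = 77 = 4·19 + 1), so t ≡ 11·12 = 132 ≡ 18 (mod 19).
    Then x = 0 + 7·18 = 126, valid modulo lcm(7, 19) = 133: x ≡ 126 (mod 133).
  Combine with x ≡ 15 (mod 17); new modulus lcm = 2261.
    Write x = 126 + 133·t and substitute into x ≡ 15 (mod 17): 133·t ≡ 15 − 126 = -111 (mod 17).
    Reduce coefficients mod 17: 14·t ≡ 8 (mod 17).
    The inverse of 14 mod 17 is 11 (since 14·11 = 154 = 9·17 + 1), so t ≡ 11·8 = 88 ≡ 3 (mod 17).
    Then x = 126 + 133·3 = 525, valid modulo lcm(133, 17) = 2261: x ≡ 525 (mod 2261).
  Combine with x ≡ 2 (mod 3); new modulus lcm = 6783.
    Write x = 525 + 2261·t and substitute into x ≡ 2 (mod 3): 2261·t ≡ 2 − 525 = -523 (mod 3).
    Reduce coefficients mod 3: 2·t ≡ 2 (mod 3).
    The inverse of 2 mod 3 is 2 (since 2·2 = 4 = 1·3 + 1), so t ≡ 2·2 = 4 ≡ 1 (mod 3).
    Then x = 525 + 2261·1 = 2786, valid modulo lcm(2261, 3) = 6783: x ≡ 2786 (mod 6783).
Verify against each original: 2786 mod 7 = 0, 2786 mod 19 = 12, 2786 mod 17 = 15, 2786 mod 3 = 2.

x ≡ 2786 (mod 6783).


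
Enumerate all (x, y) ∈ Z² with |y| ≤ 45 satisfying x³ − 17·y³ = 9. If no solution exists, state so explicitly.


The equation is x³ - 17y³ = 9. For fixed y, x³ = 17·y³ + 9, so a solution requires the RHS to be a perfect cube.
Strategy: iterate y from -45 to 45, compute RHS = 17·y³ + 9, and check whether it is a (positive or negative) perfect cube.
Check small values of y:
  y = 0: RHS = 9 is not a perfect cube.
  y = 1: RHS = 26 is not a perfect cube.
  y = -1: RHS = -8 = (-2)³ ⇒ x = -2 works.
  y = 2: RHS = 145 is not a perfect cube.
  y = -2: RHS = -127 is not a perfect cube.
  y = 3: RHS = 468 is not a perfect cube.
  y = -3: RHS = -450 is not a perfect cube.
Continuing the search up to |y| = 45 finds no further solutions beyond those listed.
Collected solutions: (-2, -1).

Solutions (with |y| ≤ 45): (-2, -1).


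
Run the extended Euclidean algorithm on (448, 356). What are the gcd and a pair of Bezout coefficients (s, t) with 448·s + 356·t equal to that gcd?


Euclidean algorithm on (448, 356) — divide until remainder is 0:
  448 = 1 · 356 + 92
  356 = 3 · 92 + 80
  92 = 1 · 80 + 12
  80 = 6 · 12 + 8
  12 = 1 · 8 + 4
  8 = 2 · 4 + 0
gcd(448, 356) = 4.
Track Bezout coefficients alongside the remainders: start with r₀ = 448 = a·1 + b·0 (s = 1, t = 0) and r₁ = 356 = a·0 + b·1 (s = 0, t = 1); each new remainder r_{k+1} = r_{k-1} − q_k·r_k inherits s_{k+1} = s_{k-1} − q_k·s_k, t_{k+1} = t_{k-1} − q_k·t_k, so r_k = a·s_k + b·t_k at every step:
  q = 1: r = 92, s = 1 − 1·0 = 1, t = 0 − 1·1 = -1  (check: 448·1 + 356·(-1) = 92)
  q = 3: r = 80, s = 0 − 3·1 = -3, t = 1 − 3·(-1) = 4  (check: 448·(-3) + 356·4 = 80)
  q = 1: r = 12, s = 1 − 1·(-3) = 4, t = -1 − 1·4 = -5  (check: 448·4 + 356·(-5) = 12)
  q = 6: r = 8, s = -3 − 6·4 = -27, t = 4 − 6·(-5) = 34  (check: 448·(-27) + 356·34 = 8)
  q = 1: r = 4, s = 4 − 1·(-27) = 31, t = -5 − 1·34 = -39  (check: 448·31 + 356·(-39) = 4)
The row with r = 4 (the gcd) gives the Bezout coefficients s = 31, t = -39.
Result: 448 · (31) + 356 · (-39) = 4.

gcd(448, 356) = 4; s = 31, t = -39 (check: 448·31 + 356·(-39) = 4).


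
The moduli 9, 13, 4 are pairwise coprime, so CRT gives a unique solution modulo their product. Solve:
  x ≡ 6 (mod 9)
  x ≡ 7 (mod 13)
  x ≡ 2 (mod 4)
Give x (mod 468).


Moduli 9, 13, 4 are pairwise coprime; by CRT there is a unique solution modulo M = 9 · 13 · 4 = 468.
Solve pairwise, accumulating the modulus:
  Start with x ≡ 6 (mod 9).
  Combine with x ≡ 7 (mod 13): since gcd(9, 13) = 1, we get a unique residue mod 117.
    Write x = 6 + 9·t and substitute into x ≡ 7 (mod 13): 9·t ≡ 7 − 6 = 1 (mod 13).
    The inverse of 9 mod 13 is 3 (since 9·3 = 27 = 2·13 + 1), so t ≡ 3·1 = 3 ≡ 3 (mod 13).
    Then x = 6 + 9·3 = 33, valid modulo lcm(9, 13) = 117: x ≡ 33 (mod 117).
  Combine with x ≡ 2 (mod 4): since gcd(117, 4) = 1, we get a unique residue mod 468.
    Write x = 33 + 117·t and substitute into x ≡ 2 (mod 4): 117·t ≡ 2 − 33 = -31 (mod 4).
    Reduce coefficients mod 4: 1·t ≡ 1 (mod 4).
    So t ≡ 1 (mod 4).
    Then x = 33 + 117·1 = 150, valid modulo lcm(117, 4) = 468: x ≡ 150 (mod 468).
Verify: 150 mod 9 = 6 ✓, 150 mod 13 = 7 ✓, 150 mod 4 = 2 ✓.

x ≡ 150 (mod 468).


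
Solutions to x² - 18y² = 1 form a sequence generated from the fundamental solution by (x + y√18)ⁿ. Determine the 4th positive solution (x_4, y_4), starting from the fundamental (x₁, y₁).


Step 1: Find the fundamental solution (x₁, y₁) of x² - 18y² = 1.
  Expand √18 as a continued fraction. a₀ = ⌊√18⌋ = 4; iterate m_{k+1} = d_k·a_k − m_k, d_{k+1} = (18 − m_{k+1}²)/d_k, a_{k+1} = ⌊(a₀ + m_{k+1})/d_{k+1}⌋ (starting m₀ = 0, d₀ = 1), with convergents p_k = a_k·p_{k-1} + p_{k-2}, q_k = a_k·q_{k-1} + q_{k-2} (p₋₁ = 1, q₋₁ = 0):
  k = 0: a₀ = 4; p₀/q₀ = 4/1; p₀² − 18·q₀² = 16 − 18 = -2.
  k = 1: m = 4, d = 2, a = ⌊(4 + 4)/2⌋ = 4; p/q = (4·4 + 1)/(4·1 + 0) = 17/4; p² − 18·q² = 289 − 288 = 1.
  The first convergent with p² − 18·q² = 1 gives the fundamental solution (x₁, y₁) = (17, 4).
Step 2: Apply the recurrence (x_{n+1}, y_{n+1}) = (x₁x_n + 18y₁y_n, x₁y_n + y₁x_n) repeatedly.
  From (x_1, y_1) = (17, 4): x_2 = 17·17 + 18·4·4 = 577; y_2 = 17·4 + 4·17 = 136.
  From (x_2, y_2) = (577, 136): x_3 = 17·577 + 18·4·136 = 19601; y_3 = 17·136 + 4·577 = 4620.
  From (x_3, y_3) = (19601, 4620): x_4 = 17·19601 + 18·4·4620 = 665857; y_4 = 17·4620 + 4·19601 = 156944.
Step 3: Verify x_4² - 18·y_4² = 443365544449 - 443365544448 = 1 (should be 1). ✓

(x_1, y_1) = (17, 4); (x_4, y_4) = (665857, 156944).


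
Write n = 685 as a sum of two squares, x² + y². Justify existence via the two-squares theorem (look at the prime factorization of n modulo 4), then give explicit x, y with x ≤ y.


Step 1: Factor n = 685 = 5 · 137.
Step 2: Check the mod-4 condition on each prime factor: 5 ≡ 1 (mod 4), exponent 1; 137 ≡ 1 (mod 4), exponent 1.
All primes ≡ 3 (mod 4) appear to even exponent (or don't appear), so by the two-squares theorem n IS expressible as a sum of two squares.
Step 3: Build a representation. Here n = 5 · 137 is a product of primes ≡ 1 (mod 4). Each prime p ≡ 1 (mod 4) is itself a sum of two squares; find a² by testing p − a² for a perfect square:
  5: 5 − 1² = 4 = 2² ⇒ 5 = 1² + 2².
  137: 137 − 1² = 136, 137 − 2² = 133, 137 − 3² = 128, 137 − 4² = 121 = 11² ⇒ 137 = 4² + 11².
  Combine using the Brahmagupta–Fibonacci identity (a² + b²)(c² + d²) = (ac − bd)² + (ad + bc)² = (ac + bd)² + (ad − bc)²:
  5 · 137 = 685: from (1² + 2²)(4² + 11²), take (1·4 − 2·11, 1·11 + 2·4) = (4 − 22, 11 + 8) = (-18, 19); dropping signs (only squares matter) gives (18, 19); check 18² + 19² = 324 + 361 = 685 ✓.
Step 4: Order so x ≤ y and verify: 18² + 19² = 324 + 361 = 685 = n. ✓

n = 685 = 18² + 19² (one valid representation with x ≤ y).


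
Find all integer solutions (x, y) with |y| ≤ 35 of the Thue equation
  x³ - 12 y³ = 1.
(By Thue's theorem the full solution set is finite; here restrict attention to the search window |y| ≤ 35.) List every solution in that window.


The equation is x³ - 12y³ = 1. For fixed y, x³ = 12·y³ + 1, so a solution requires the RHS to be a perfect cube.
Strategy: iterate y from -35 to 35, compute RHS = 12·y³ + 1, and check whether it is a (positive or negative) perfect cube.
Check small values of y:
  y = 0: RHS = 1 = (1)³ ⇒ x = 1 works.
  y = 1: RHS = 13 is not a perfect cube.
  y = -1: RHS = -11 is not a perfect cube.
  y = 2: RHS = 97 is not a perfect cube.
  y = -2: RHS = -95 is not a perfect cube.
  y = 3: RHS = 325 is not a perfect cube.
  y = -3: RHS = -323 is not a perfect cube.
Continuing the search up to |y| = 35 finds no further solutions beyond those listed.
Collected solutions: (1, 0).

Solutions (with |y| ≤ 35): (1, 0).


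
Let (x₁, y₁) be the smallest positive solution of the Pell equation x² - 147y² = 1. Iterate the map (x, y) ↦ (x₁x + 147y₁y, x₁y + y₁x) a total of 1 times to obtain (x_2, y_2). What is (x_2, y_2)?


Step 1: Find the fundamental solution (x₁, y₁) of x² - 147y² = 1.
  Expand √147 as a continued fraction. a₀ = ⌊√147⌋ = 12; iterate m_{k+1} = d_k·a_k − m_k, d_{k+1} = (147 − m_{k+1}²)/d_k, a_{k+1} = ⌊(a₀ + m_{k+1})/d_{k+1}⌋ (starting m₀ = 0, d₀ = 1), with convergents p_k = a_k·p_{k-1} + p_{k-2}, q_k = a_k·q_{k-1} + q_{k-2} (p₋₁ = 1, q₋₁ = 0):
  k = 0: a₀ = 12; p₀/q₀ = 12/1; p₀² − 147·q₀² = 144 − 147 = -3.
  k = 1: m = 12, d = 3, a = ⌊(12 + 12)/3⌋ = 8; p/q = (8·12 + 1)/(8·1 + 0) = 97/8; p² − 147·q² = 9409 − 9408 = 1.
  The first convergent with p² − 147·q² = 1 gives the fundamental solution (x₁, y₁) = (97, 8).
Step 2: Apply the recurrence (x_{n+1}, y_{n+1}) = (x₁x_n + 147y₁y_n, x₁y_n + y₁x_n) repeatedly.
  From (x_1, y_1) = (97, 8): x_2 = 97·97 + 147·8·8 = 18817; y_2 = 97·8 + 8·97 = 1552.
Step 3: Verify x_2² - 147·y_2² = 354079489 - 354079488 = 1 (should be 1). ✓

(x_1, y_1) = (97, 8); (x_2, y_2) = (18817, 1552).


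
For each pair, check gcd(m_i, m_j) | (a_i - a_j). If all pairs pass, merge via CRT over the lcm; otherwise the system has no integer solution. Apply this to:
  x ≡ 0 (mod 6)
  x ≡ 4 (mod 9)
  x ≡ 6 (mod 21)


Moduli 6, 9, 21 are not pairwise coprime, so CRT works modulo lcm(m_i) when all pairwise compatibility conditions hold.
Pairwise compatibility: gcd(m_i, m_j) must divide a_i - a_j for every pair.
Merge one congruence at a time:
  Start: x ≡ 0 (mod 6).
  Combine with x ≡ 4 (mod 9): gcd(6, 9) = 3, and 4 - 0 = 4 is NOT divisible by 3.
    ⇒ system is inconsistent (no integer solution).

No solution (the system is inconsistent).


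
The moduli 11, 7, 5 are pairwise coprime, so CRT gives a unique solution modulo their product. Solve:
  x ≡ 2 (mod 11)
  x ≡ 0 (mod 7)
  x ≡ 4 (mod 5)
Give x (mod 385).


Moduli 11, 7, 5 are pairwise coprime; by CRT there is a unique solution modulo M = 11 · 7 · 5 = 385.
Solve pairwise, accumulating the modulus:
  Start with x ≡ 2 (mod 11).
  Combine with x ≡ 0 (mod 7): since gcd(11, 7) = 1, we get a unique residue mod 77.
    Write x = 2 + 11·t and substitute into x ≡ 0 (mod 7): 11·t ≡ 0 − 2 = -2 (mod 7).
    Reduce coefficients mod 7: 4·t ≡ 5 (mod 7).
    The inverse of 4 mod 7 is 2 (since 4·2 = 8 = 1·7 + 1), so t ≡ 2·5 = 10 ≡ 3 (mod 7).
    Then x = 2 + 11·3 = 35, valid modulo lcm(11, 7) = 77: x ≡ 35 (mod 77).
  Combine with x ≡ 4 (mod 5): since gcd(77, 5) = 1, we get a unique residue mod 385.
    Write x = 35 + 77·t and substitute into x ≡ 4 (mod 5): 77·t ≡ 4 − 35 = -31 (mod 5).
    Reduce coefficients mod 5: 2·t ≡ 4 (mod 5).
    The inverse of 2 mod 5 is 3 (since 2·3 = 6 = 1·5 + 1), so t ≡ 3·4 = 12 ≡ 2 (mod 5).
    Then x = 35 + 77·2 = 189, valid modulo lcm(77, 5) = 385: x ≡ 189 (mod 385).
Verify: 189 mod 11 = 2 ✓, 189 mod 7 = 0 ✓, 189 mod 5 = 4 ✓.

x ≡ 189 (mod 385).


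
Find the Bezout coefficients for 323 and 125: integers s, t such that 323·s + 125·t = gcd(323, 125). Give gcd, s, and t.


Euclidean algorithm on (323, 125) — divide until remainder is 0:
  323 = 2 · 125 + 73
  125 = 1 · 73 + 52
  73 = 1 · 52 + 21
  52 = 2 · 21 + 10
  21 = 2 · 10 + 1
  10 = 10 · 1 + 0
gcd(323, 125) = 1.
Track Bezout coefficients alongside the remainders: start with r₀ = 323 = a·1 + b·0 (s = 1, t = 0) and r₁ = 125 = a·0 + b·1 (s = 0, t = 1); each new remainder r_{k+1} = r_{k-1} − q_k·r_k inherits s_{k+1} = s_{k-1} − q_k·s_k, t_{k+1} = t_{k-1} − q_k·t_k, so r_k = a·s_k + b·t_k at every step:
  q = 2: r = 73, s = 1 − 2·0 = 1, t = 0 − 2·1 = -2  (check: 323·1 + 125·(-2) = 73)
  q = 1: r = 52, s = 0 − 1·1 = -1, t = 1 − 1·(-2) = 3  (check: 323·(-1) + 125·3 = 52)
  q = 1: r = 21, s = 1 − 1·(-1) = 2, t = -2 − 1·3 = -5  (check: 323·2 + 125·(-5) = 21)
  q = 2: r = 10, s = -1 − 2·2 = -5, t = 3 − 2·(-5) = 13  (check: 323·(-5) + 125·13 = 10)
  q = 2: r = 1, s = 2 − 2·(-5) = 12, t = -5 − 2·13 = -31  (check: 323·12 + 125·(-31) = 1)
The row with r = 1 (the gcd) gives the Bezout coefficients s = 12, t = -31.
Result: 323 · (12) + 125 · (-31) = 1.

gcd(323, 125) = 1; s = 12, t = -31 (check: 323·12 + 125·(-31) = 1).


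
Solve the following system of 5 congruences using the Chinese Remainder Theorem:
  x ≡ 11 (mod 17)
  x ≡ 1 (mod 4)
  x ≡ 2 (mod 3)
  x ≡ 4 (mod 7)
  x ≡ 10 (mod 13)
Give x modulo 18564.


Product of moduli M = 17 · 4 · 3 · 7 · 13 = 18564.
Merge one congruence at a time:
  Start: x ≡ 11 (mod 17).
  Combine with x ≡ 1 (mod 4); new modulus lcm = 68.
    Write x = 11 + 17·t and substitute into x ≡ 1 (mod 4): 17·t ≡ 1 − 11 = -10 (mod 4).
    Reduce coefficients mod 4: 1·t ≡ 2 (mod 4).
    So t ≡ 2 (mod 4).
    Then x = 11 + 17·2 = 45, valid modulo lcm(17, 4) = 68: x ≡ 45 (mod 68).
  Combine with x ≡ 2 (mod 3); new modulus lcm = 204.
    Write x = 45 + 68·t and substitute into x ≡ 2 (mod 3): 68·t ≡ 2 − 45 = -43 (mod 3).
    Reduce coefficients mod 3: 2·t ≡ 2 (mod 3).
    The inverse of 2 mod 3 is 2 (since 2·2 = 4 = 1·3 + 1), so t ≡ 2·2 = 4 ≡ 1 (mod 3).
    Then x = 45 + 68·1 = 113, valid modulo lcm(68, 3) = 204: x ≡ 113 (mod 204).
  Combine with x ≡ 4 (mod 7); new modulus lcm = 1428.
    Write x = 113 + 204·t and substitute into x ≡ 4 (mod 7): 204·t ≡ 4 − 113 = -109 (mod 7).
    Reduce coefficients mod 7: 1·t ≡ 3 (mod 7).
    So t ≡ 3 (mod 7).
    Then x = 113 + 204·3 = 725, valid modulo lcm(204, 7) = 1428: x ≡ 725 (mod 1428).
  Combine with x ≡ 10 (mod 13); new modulus lcm = 18564.
    Write x = 725 + 1428·t and substitute into x ≡ 10 (mod 13): 1428·t ≡ 10 − 725 = -715 (mod 13).
    Reduce coefficients mod 13: 11·t ≡ 0 (mod 13).
    The inverse of 11 mod 13 is 6 (since 11·6 = 66 = 5·13 + 1), so t ≡ 6·0 = 0 ≡ 0 (mod 13).
    Then x = 725 + 1428·0 = 725, valid modulo lcm(1428, 13) = 18564: x ≡ 725 (mod 18564).
Verify against each original: 725 mod 17 = 11, 725 mod 4 = 1, 725 mod 3 = 2, 725 mod 7 = 4, 725 mod 13 = 10.

x ≡ 725 (mod 18564).
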